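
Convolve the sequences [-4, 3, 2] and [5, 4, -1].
y[0] = -4×5 = -20; y[1] = -4×4 + 3×5 = -1; y[2] = -4×-1 + 3×4 + 2×5 = 26; y[3] = 3×-1 + 2×4 = 5; y[4] = 2×-1 = -2

[-20, -1, 26, 5, -2]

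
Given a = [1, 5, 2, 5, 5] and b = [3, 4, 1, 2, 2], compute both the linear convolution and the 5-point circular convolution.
Linear: y_lin[0] = 1×3 = 3; y_lin[1] = 1×4 + 5×3 = 19; y_lin[2] = 1×1 + 5×4 + 2×3 = 27; y_lin[3] = 1×2 + 5×1 + 2×4 + 5×3 = 30; y_lin[4] = 1×2 + 5×2 + 2×1 + 5×4 + 5×3 = 49; y_lin[5] = 5×2 + 2×2 + 5×1 + 5×4 = 39; y_lin[6] = 2×2 + 5×2 + 5×1 = 19; y_lin[7] = 5×2 + 5×2 = 20; y_lin[8] = 5×2 = 10 → [3, 19, 27, 30, 49, 39, 19, 20, 10]. Circular (length 5): y[0] = 1×3 + 5×2 + 2×2 + 5×1 + 5×4 = 42; y[1] = 1×4 + 5×3 + 2×2 + 5×2 + 5×1 = 38; y[2] = 1×1 + 5×4 + 2×3 + 5×2 + 5×2 = 47; y[3] = 1×2 + 5×1 + 2×4 + 5×3 + 5×2 = 40; y[4] = 1×2 + 5×2 + 2×1 + 5×4 + 5×3 = 49 → [42, 38, 47, 40, 49]

Linear: [3, 19, 27, 30, 49, 39, 19, 20, 10], Circular: [42, 38, 47, 40, 49]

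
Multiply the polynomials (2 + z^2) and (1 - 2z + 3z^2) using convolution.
Ascending coefficients: a = [2, 0, 1], b = [1, -2, 3]. c[0] = 2×1 = 2; c[1] = 2×-2 + 0×1 = -4; c[2] = 2×3 + 0×-2 + 1×1 = 7; c[3] = 0×3 + 1×-2 = -2; c[4] = 1×3 = 3. Result coefficients: [2, -4, 7, -2, 3] → 2 - 4z + 7z^2 - 2z^3 + 3z^4

2 - 4z + 7z^2 - 2z^3 + 3z^4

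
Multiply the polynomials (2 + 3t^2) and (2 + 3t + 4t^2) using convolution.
Ascending coefficients: a = [2, 0, 3], b = [2, 3, 4]. c[0] = 2×2 = 4; c[1] = 2×3 + 0×2 = 6; c[2] = 2×4 + 0×3 + 3×2 = 14; c[3] = 0×4 + 3×3 = 9; c[4] = 3×4 = 12. Result coefficients: [4, 6, 14, 9, 12] → 4 + 6t + 14t^2 + 9t^3 + 12t^4

4 + 6t + 14t^2 + 9t^3 + 12t^4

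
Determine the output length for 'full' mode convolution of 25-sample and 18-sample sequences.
Linear/full convolution length: m + n - 1 = 25 + 18 - 1 = 42

42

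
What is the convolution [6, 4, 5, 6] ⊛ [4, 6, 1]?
y[0] = 6×4 = 24; y[1] = 6×6 + 4×4 = 52; y[2] = 6×1 + 4×6 + 5×4 = 50; y[3] = 4×1 + 5×6 + 6×4 = 58; y[4] = 5×1 + 6×6 = 41; y[5] = 6×1 = 6

[24, 52, 50, 58, 41, 6]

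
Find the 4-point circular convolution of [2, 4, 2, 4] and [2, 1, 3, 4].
Use y[k] = Σ_j s[j]·t[(k-j) mod 4]. y[0] = 2×2 + 4×4 + 2×3 + 4×1 = 30; y[1] = 2×1 + 4×2 + 2×4 + 4×3 = 30; y[2] = 2×3 + 4×1 + 2×2 + 4×4 = 30; y[3] = 2×4 + 4×3 + 2×1 + 4×2 = 30. Result: [30, 30, 30, 30]

[30, 30, 30, 30]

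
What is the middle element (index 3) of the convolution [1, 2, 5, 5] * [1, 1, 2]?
Use y[k] = Σ_i a[i]·b[k-i] at k=3. y[3] = 2×2 + 5×1 + 5×1 = 14

14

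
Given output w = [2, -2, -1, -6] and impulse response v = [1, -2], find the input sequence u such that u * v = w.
Deconvolve w=[2, -2, -1, -6] by v=[1, -2]. Since v[0]=1, solve forward: u[0] = w[0] / 1 = 2; u[1] = (w[1] - 2×-2) / 1 = 2; u[2] = (w[2] - 2×-2) / 1 = 3. So u = [2, 2, 3]. Check by forward convolution: w[0] = 2×1 = 2; w[1] = 2×-2 + 2×1 = -2; w[2] = 2×-2 + 3×1 = -1; w[3] = 3×-2 = -6

[2, 2, 3]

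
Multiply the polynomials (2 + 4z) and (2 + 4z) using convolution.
Ascending coefficients: a = [2, 4], b = [2, 4]. c[0] = 2×2 = 4; c[1] = 2×4 + 4×2 = 16; c[2] = 4×4 = 16. Result coefficients: [4, 16, 16] → 4 + 16z + 16z^2

4 + 16z + 16z^2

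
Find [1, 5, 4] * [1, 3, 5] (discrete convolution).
y[0] = 1×1 = 1; y[1] = 1×3 + 5×1 = 8; y[2] = 1×5 + 5×3 + 4×1 = 24; y[3] = 5×5 + 4×3 = 37; y[4] = 4×5 = 20

[1, 8, 24, 37, 20]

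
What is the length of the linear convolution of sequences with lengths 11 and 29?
Linear/full convolution length: m + n - 1 = 11 + 29 - 1 = 39

39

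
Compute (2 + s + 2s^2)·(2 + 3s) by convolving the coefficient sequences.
Ascending coefficients: a = [2, 1, 2], b = [2, 3]. c[0] = 2×2 = 4; c[1] = 2×3 + 1×2 = 8; c[2] = 1×3 + 2×2 = 7; c[3] = 2×3 = 6. Result coefficients: [4, 8, 7, 6] → 4 + 8s + 7s^2 + 6s^3

4 + 8s + 7s^2 + 6s^3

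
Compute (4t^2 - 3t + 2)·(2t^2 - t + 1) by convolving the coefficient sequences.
Ascending coefficients: a = [2, -3, 4], b = [1, -1, 2]. c[0] = 2×1 = 2; c[1] = 2×-1 + -3×1 = -5; c[2] = 2×2 + -3×-1 + 4×1 = 11; c[3] = -3×2 + 4×-1 = -10; c[4] = 4×2 = 8. Result coefficients: [2, -5, 11, -10, 8] → 8t^4 - 10t^3 + 11t^2 - 5t + 2

8t^4 - 10t^3 + 11t^2 - 5t + 2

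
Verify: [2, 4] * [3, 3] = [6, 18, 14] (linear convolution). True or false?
Recompute linear convolution of [2, 4] and [3, 3]: y[0] = 2×3 = 6; y[1] = 2×3 + 4×3 = 18; y[2] = 4×3 = 12 → [6, 18, 12]. Compare to given [6, 18, 14]: they differ at index 2: given 14, correct 12, so answer: No

No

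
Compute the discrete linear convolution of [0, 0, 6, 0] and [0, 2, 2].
y[0] = 0×0 = 0; y[1] = 0×2 + 0×0 = 0; y[2] = 0×2 + 0×2 + 6×0 = 0; y[3] = 0×2 + 6×2 + 0×0 = 12; y[4] = 6×2 + 0×2 = 12; y[5] = 0×2 = 0

[0, 0, 0, 12, 12, 0]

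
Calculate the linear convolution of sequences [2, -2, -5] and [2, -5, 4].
y[0] = 2×2 = 4; y[1] = 2×-5 + -2×2 = -14; y[2] = 2×4 + -2×-5 + -5×2 = 8; y[3] = -2×4 + -5×-5 = 17; y[4] = -5×4 = -20

[4, -14, 8, 17, -20]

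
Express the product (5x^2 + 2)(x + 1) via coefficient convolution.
Ascending coefficients: a = [2, 0, 5], b = [1, 1]. c[0] = 2×1 = 2; c[1] = 2×1 + 0×1 = 2; c[2] = 0×1 + 5×1 = 5; c[3] = 5×1 = 5. Result coefficients: [2, 2, 5, 5] → 5x^3 + 5x^2 + 2x + 2

5x^3 + 5x^2 + 2x + 2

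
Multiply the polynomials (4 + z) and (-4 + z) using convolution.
Ascending coefficients: a = [4, 1], b = [-4, 1]. c[0] = 4×-4 = -16; c[1] = 4×1 + 1×-4 = 0; c[2] = 1×1 = 1. Result coefficients: [-16, 0, 1] → -16 + z^2

-16 + z^2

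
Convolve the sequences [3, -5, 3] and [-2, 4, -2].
y[0] = 3×-2 = -6; y[1] = 3×4 + -5×-2 = 22; y[2] = 3×-2 + -5×4 + 3×-2 = -32; y[3] = -5×-2 + 3×4 = 22; y[4] = 3×-2 = -6

[-6, 22, -32, 22, -6]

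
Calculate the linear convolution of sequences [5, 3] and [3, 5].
y[0] = 5×3 = 15; y[1] = 5×5 + 3×3 = 34; y[2] = 3×5 = 15

[15, 34, 15]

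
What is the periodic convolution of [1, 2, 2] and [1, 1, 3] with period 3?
Use y[k] = Σ_j u[j]·v[(k-j) mod 3]. y[0] = 1×1 + 2×3 + 2×1 = 9; y[1] = 1×1 + 2×1 + 2×3 = 9; y[2] = 1×3 + 2×1 + 2×1 = 7. Result: [9, 9, 7]

[9, 9, 7]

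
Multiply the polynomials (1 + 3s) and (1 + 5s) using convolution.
Ascending coefficients: a = [1, 3], b = [1, 5]. c[0] = 1×1 = 1; c[1] = 1×5 + 3×1 = 8; c[2] = 3×5 = 15. Result coefficients: [1, 8, 15] → 1 + 8s + 15s^2

1 + 8s + 15s^2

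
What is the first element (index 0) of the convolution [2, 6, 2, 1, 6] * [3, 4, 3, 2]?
Use y[k] = Σ_i a[i]·b[k-i] at k=0. y[0] = 2×3 = 6

6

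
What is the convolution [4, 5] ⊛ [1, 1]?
y[0] = 4×1 = 4; y[1] = 4×1 + 5×1 = 9; y[2] = 5×1 = 5

[4, 9, 5]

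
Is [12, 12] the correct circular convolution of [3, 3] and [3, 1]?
Recompute circular convolution of [3, 3] and [3, 1]: y[0] = 3×3 + 3×1 = 12; y[1] = 3×1 + 3×3 = 12 → [12, 12]. Given [12, 12] matches, so answer: Yes

Yes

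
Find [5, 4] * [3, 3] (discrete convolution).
y[0] = 5×3 = 15; y[1] = 5×3 + 4×3 = 27; y[2] = 4×3 = 12

[15, 27, 12]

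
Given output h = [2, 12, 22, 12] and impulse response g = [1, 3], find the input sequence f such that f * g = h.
Deconvolve h=[2, 12, 22, 12] by g=[1, 3]. Since g[0]=1, solve forward: f[0] = h[0] / 1 = 2; f[1] = (h[1] - 2×3) / 1 = 6; f[2] = (h[2] - 6×3) / 1 = 4. So f = [2, 6, 4]. Check by forward convolution: h[0] = 2×1 = 2; h[1] = 2×3 + 6×1 = 12; h[2] = 6×3 + 4×1 = 22; h[3] = 4×3 = 12

[2, 6, 4]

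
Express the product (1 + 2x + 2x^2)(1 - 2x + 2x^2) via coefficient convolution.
Ascending coefficients: a = [1, 2, 2], b = [1, -2, 2]. c[0] = 1×1 = 1; c[1] = 1×-2 + 2×1 = 0; c[2] = 1×2 + 2×-2 + 2×1 = 0; c[3] = 2×2 + 2×-2 = 0; c[4] = 2×2 = 4. Result coefficients: [1, 0, 0, 0, 4] → 1 + 4x^4

1 + 4x^4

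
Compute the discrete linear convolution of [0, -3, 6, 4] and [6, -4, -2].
y[0] = 0×6 = 0; y[1] = 0×-4 + -3×6 = -18; y[2] = 0×-2 + -3×-4 + 6×6 = 48; y[3] = -3×-2 + 6×-4 + 4×6 = 6; y[4] = 6×-2 + 4×-4 = -28; y[5] = 4×-2 = -8

[0, -18, 48, 6, -28, -8]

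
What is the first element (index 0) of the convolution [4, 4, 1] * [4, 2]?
Use y[k] = Σ_i a[i]·b[k-i] at k=0. y[0] = 4×4 = 16

16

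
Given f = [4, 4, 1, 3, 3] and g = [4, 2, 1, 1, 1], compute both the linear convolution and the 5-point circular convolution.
Linear: y_lin[0] = 4×4 = 16; y_lin[1] = 4×2 + 4×4 = 24; y_lin[2] = 4×1 + 4×2 + 1×4 = 16; y_lin[3] = 4×1 + 4×1 + 1×2 + 3×4 = 22; y_lin[4] = 4×1 + 4×1 + 1×1 + 3×2 + 3×4 = 27; y_lin[5] = 4×1 + 1×1 + 3×1 + 3×2 = 14; y_lin[6] = 1×1 + 3×1 + 3×1 = 7; y_lin[7] = 3×1 + 3×1 = 6; y_lin[8] = 3×1 = 3 → [16, 24, 16, 22, 27, 14, 7, 6, 3]. Circular (length 5): y[0] = 4×4 + 4×1 + 1×1 + 3×1 + 3×2 = 30; y[1] = 4×2 + 4×4 + 1×1 + 3×1 + 3×1 = 31; y[2] = 4×1 + 4×2 + 1×4 + 3×1 + 3×1 = 22; y[3] = 4×1 + 4×1 + 1×2 + 3×4 + 3×1 = 25; y[4] = 4×1 + 4×1 + 1×1 + 3×2 + 3×4 = 27 → [30, 31, 22, 25, 27]

Linear: [16, 24, 16, 22, 27, 14, 7, 6, 3], Circular: [30, 31, 22, 25, 27]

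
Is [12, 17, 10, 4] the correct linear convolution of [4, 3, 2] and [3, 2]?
Recompute linear convolution of [4, 3, 2] and [3, 2]: y[0] = 4×3 = 12; y[1] = 4×2 + 3×3 = 17; y[2] = 3×2 + 2×3 = 12; y[3] = 2×2 = 4 → [12, 17, 12, 4]. Compare to given [12, 17, 10, 4]: they differ at index 2: given 10, correct 12, so answer: No

No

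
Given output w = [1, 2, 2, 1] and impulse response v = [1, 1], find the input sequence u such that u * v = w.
Deconvolve w=[1, 2, 2, 1] by v=[1, 1]. Since v[0]=1, solve forward: u[0] = w[0] / 1 = 1; u[1] = (w[1] - 1×1) / 1 = 1; u[2] = (w[2] - 1×1) / 1 = 1. So u = [1, 1, 1]. Check by forward convolution: w[0] = 1×1 = 1; w[1] = 1×1 + 1×1 = 2; w[2] = 1×1 + 1×1 = 2; w[3] = 1×1 = 1

[1, 1, 1]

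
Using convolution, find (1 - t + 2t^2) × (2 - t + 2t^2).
Ascending coefficients: a = [1, -1, 2], b = [2, -1, 2]. c[0] = 1×2 = 2; c[1] = 1×-1 + -1×2 = -3; c[2] = 1×2 + -1×-1 + 2×2 = 7; c[3] = -1×2 + 2×-1 = -4; c[4] = 2×2 = 4. Result coefficients: [2, -3, 7, -4, 4] → 2 - 3t + 7t^2 - 4t^3 + 4t^4

2 - 3t + 7t^2 - 4t^3 + 4t^4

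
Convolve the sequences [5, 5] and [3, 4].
y[0] = 5×3 = 15; y[1] = 5×4 + 5×3 = 35; y[2] = 5×4 = 20

[15, 35, 20]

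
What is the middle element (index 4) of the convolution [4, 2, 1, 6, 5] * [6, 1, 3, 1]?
Use y[k] = Σ_i a[i]·b[k-i] at k=4. y[4] = 2×1 + 1×3 + 6×1 + 5×6 = 41

41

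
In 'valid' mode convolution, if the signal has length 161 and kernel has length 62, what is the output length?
'Valid' mode counts only positions where the kernel fully overlaps the signal: m - n + 1 = 161 - 62 + 1 = 100

100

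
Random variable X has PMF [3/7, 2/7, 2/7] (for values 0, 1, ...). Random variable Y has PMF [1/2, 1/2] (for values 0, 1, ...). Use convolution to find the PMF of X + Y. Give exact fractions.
P(X+Y=k) = Σ_i P(X=i)·P(Y=k-i) — a convolution of [3/7, 2/7, 2/7] and [1/2, 1/2]. P(X+Y=0) = (3/7)×(1/2) = 3/14; P(X+Y=1) = (3/7)×(1/2) + (2/7)×(1/2) = 3/14 + 1/7 = 5/14; P(X+Y=2) = (2/7)×(1/2) + (2/7)×(1/2) = 1/7 + 1/7 = 2/7; P(X+Y=3) = (2/7)×(1/2) = 1/7. PMF: [3/14, 5/14, 2/7, 1/7] (sums to 1 ✓)

[3/14, 5/14, 2/7, 1/7]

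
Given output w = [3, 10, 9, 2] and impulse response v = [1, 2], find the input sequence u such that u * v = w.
Deconvolve w=[3, 10, 9, 2] by v=[1, 2]. Since v[0]=1, solve forward: u[0] = w[0] / 1 = 3; u[1] = (w[1] - 3×2) / 1 = 4; u[2] = (w[2] - 4×2) / 1 = 1. So u = [3, 4, 1]. Check by forward convolution: w[0] = 3×1 = 3; w[1] = 3×2 + 4×1 = 10; w[2] = 4×2 + 1×1 = 9; w[3] = 1×2 = 2

[3, 4, 1]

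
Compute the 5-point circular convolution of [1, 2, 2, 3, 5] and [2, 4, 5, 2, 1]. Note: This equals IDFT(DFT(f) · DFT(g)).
Either evaluate y[k] = Σ_j f[j]·g[(k-j) mod 5] directly, or use IDFT(DFT(f) · DFT(g)). y[0] = 1×2 + 2×1 + 2×2 + 3×5 + 5×4 = 43; y[1] = 1×4 + 2×2 + 2×1 + 3×2 + 5×5 = 41; y[2] = 1×5 + 2×4 + 2×2 + 3×1 + 5×2 = 30; y[3] = 1×2 + 2×5 + 2×4 + 3×2 + 5×1 = 31; y[4] = 1×1 + 2×2 + 2×5 + 3×4 + 5×2 = 37. Result: [43, 41, 30, 31, 37]

[43, 41, 30, 31, 37]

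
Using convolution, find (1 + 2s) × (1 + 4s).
Ascending coefficients: a = [1, 2], b = [1, 4]. c[0] = 1×1 = 1; c[1] = 1×4 + 2×1 = 6; c[2] = 2×4 = 8. Result coefficients: [1, 6, 8] → 1 + 6s + 8s^2

1 + 6s + 8s^2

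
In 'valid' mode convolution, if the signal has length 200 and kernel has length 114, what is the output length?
'Valid' mode counts only positions where the kernel fully overlaps the signal: m - n + 1 = 200 - 114 + 1 = 87

87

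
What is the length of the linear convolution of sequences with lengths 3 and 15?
Linear/full convolution length: m + n - 1 = 3 + 15 - 1 = 17

17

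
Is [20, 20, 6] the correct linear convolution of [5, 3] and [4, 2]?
Recompute linear convolution of [5, 3] and [4, 2]: y[0] = 5×4 = 20; y[1] = 5×2 + 3×4 = 22; y[2] = 3×2 = 6 → [20, 22, 6]. Compare to given [20, 20, 6]: they differ at index 1: given 20, correct 22, so answer: No

No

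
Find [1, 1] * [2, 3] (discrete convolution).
y[0] = 1×2 = 2; y[1] = 1×3 + 1×2 = 5; y[2] = 1×3 = 3

[2, 5, 3]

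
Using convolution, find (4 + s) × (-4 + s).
Ascending coefficients: a = [4, 1], b = [-4, 1]. c[0] = 4×-4 = -16; c[1] = 4×1 + 1×-4 = 0; c[2] = 1×1 = 1. Result coefficients: [-16, 0, 1] → -16 + s^2

-16 + s^2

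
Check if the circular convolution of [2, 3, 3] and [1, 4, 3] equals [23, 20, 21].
Recompute circular convolution of [2, 3, 3] and [1, 4, 3]: y[0] = 2×1 + 3×3 + 3×4 = 23; y[1] = 2×4 + 3×1 + 3×3 = 20; y[2] = 2×3 + 3×4 + 3×1 = 21 → [23, 20, 21]. Given [23, 20, 21] matches, so answer: Yes

Yes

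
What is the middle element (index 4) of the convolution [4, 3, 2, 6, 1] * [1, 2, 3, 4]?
Use y[k] = Σ_i a[i]·b[k-i] at k=4. y[4] = 3×4 + 2×3 + 6×2 + 1×1 = 31

31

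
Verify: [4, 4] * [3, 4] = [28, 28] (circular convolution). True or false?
Recompute circular convolution of [4, 4] and [3, 4]: y[0] = 4×3 + 4×4 = 28; y[1] = 4×4 + 4×3 = 28 → [28, 28]. Given [28, 28] matches, so answer: Yes

Yes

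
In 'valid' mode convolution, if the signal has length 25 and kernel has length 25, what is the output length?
'Valid' mode counts only positions where the kernel fully overlaps the signal: m - n + 1 = 25 - 25 + 1 = 1

1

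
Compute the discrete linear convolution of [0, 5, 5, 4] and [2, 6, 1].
y[0] = 0×2 = 0; y[1] = 0×6 + 5×2 = 10; y[2] = 0×1 + 5×6 + 5×2 = 40; y[3] = 5×1 + 5×6 + 4×2 = 43; y[4] = 5×1 + 4×6 = 29; y[5] = 4×1 = 4

[0, 10, 40, 43, 29, 4]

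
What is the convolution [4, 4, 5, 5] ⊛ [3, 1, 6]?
y[0] = 4×3 = 12; y[1] = 4×1 + 4×3 = 16; y[2] = 4×6 + 4×1 + 5×3 = 43; y[3] = 4×6 + 5×1 + 5×3 = 44; y[4] = 5×6 + 5×1 = 35; y[5] = 5×6 = 30

[12, 16, 43, 44, 35, 30]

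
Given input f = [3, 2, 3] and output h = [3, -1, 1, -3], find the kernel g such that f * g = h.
Output length 4 = len(f) + len(g) - 1 ⇒ len(g) = 2. Solve g forward using g[k] = (h[k] - Σ_{i≥1} f[i]·g[k-i]) / f[0]: g[0] = h[0] / f[0] = 3 / 3 = 1; g[1] = (h[1] - 2×1) / f[0] = (-1 - 2×1) / 3 = -1. So g = [1, -1]. Forward-check [3, 2, 3] * [1, -1]: h[0] = 3×1 = 3; h[1] = 3×-1 + 2×1 = -1; h[2] = 2×-1 + 3×1 = 1; h[3] = 3×-1 = -3 → [3, -1, 1, -3] ✓

[1, -1]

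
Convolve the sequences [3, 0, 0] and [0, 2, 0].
y[0] = 3×0 = 0; y[1] = 3×2 + 0×0 = 6; y[2] = 3×0 + 0×2 + 0×0 = 0; y[3] = 0×0 + 0×2 = 0; y[4] = 0×0 = 0

[0, 6, 0, 0, 0]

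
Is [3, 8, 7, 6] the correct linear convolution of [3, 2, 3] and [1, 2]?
Recompute linear convolution of [3, 2, 3] and [1, 2]: y[0] = 3×1 = 3; y[1] = 3×2 + 2×1 = 8; y[2] = 2×2 + 3×1 = 7; y[3] = 3×2 = 6 → [3, 8, 7, 6]. Given [3, 8, 7, 6] matches, so answer: Yes

Yes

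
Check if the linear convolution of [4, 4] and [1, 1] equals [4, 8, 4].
Recompute linear convolution of [4, 4] and [1, 1]: y[0] = 4×1 = 4; y[1] = 4×1 + 4×1 = 8; y[2] = 4×1 = 4 → [4, 8, 4]. Given [4, 8, 4] matches, so answer: Yes

Yes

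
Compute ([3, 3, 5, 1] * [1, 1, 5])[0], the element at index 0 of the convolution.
Use y[k] = Σ_i a[i]·b[k-i] at k=0. y[0] = 3×1 = 3

3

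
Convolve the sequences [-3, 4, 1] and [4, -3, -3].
y[0] = -3×4 = -12; y[1] = -3×-3 + 4×4 = 25; y[2] = -3×-3 + 4×-3 + 1×4 = 1; y[3] = 4×-3 + 1×-3 = -15; y[4] = 1×-3 = -3

[-12, 25, 1, -15, -3]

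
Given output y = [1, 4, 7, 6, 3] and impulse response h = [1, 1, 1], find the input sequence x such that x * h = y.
Deconvolve y=[1, 4, 7, 6, 3] by h=[1, 1, 1]. Since h[0]=1, solve forward: x[0] = y[0] / 1 = 1; x[1] = (y[1] - 1×1) / 1 = 3; x[2] = (y[2] - 3×1 - 1×1) / 1 = 3. So x = [1, 3, 3]. Check by forward convolution: y[0] = 1×1 = 1; y[1] = 1×1 + 3×1 = 4; y[2] = 1×1 + 3×1 + 3×1 = 7; y[3] = 3×1 + 3×1 = 6; y[4] = 3×1 = 3

[1, 3, 3]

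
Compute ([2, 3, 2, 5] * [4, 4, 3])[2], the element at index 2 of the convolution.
Use y[k] = Σ_i a[i]·b[k-i] at k=2. y[2] = 2×3 + 3×4 + 2×4 = 26

26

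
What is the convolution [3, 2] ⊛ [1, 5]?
y[0] = 3×1 = 3; y[1] = 3×5 + 2×1 = 17; y[2] = 2×5 = 10

[3, 17, 10]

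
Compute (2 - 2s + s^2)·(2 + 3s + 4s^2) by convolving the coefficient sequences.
Ascending coefficients: a = [2, -2, 1], b = [2, 3, 4]. c[0] = 2×2 = 4; c[1] = 2×3 + -2×2 = 2; c[2] = 2×4 + -2×3 + 1×2 = 4; c[3] = -2×4 + 1×3 = -5; c[4] = 1×4 = 4. Result coefficients: [4, 2, 4, -5, 4] → 4 + 2s + 4s^2 - 5s^3 + 4s^4

4 + 2s + 4s^2 - 5s^3 + 4s^4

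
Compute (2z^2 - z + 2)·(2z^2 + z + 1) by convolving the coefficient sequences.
Ascending coefficients: a = [2, -1, 2], b = [1, 1, 2]. c[0] = 2×1 = 2; c[1] = 2×1 + -1×1 = 1; c[2] = 2×2 + -1×1 + 2×1 = 5; c[3] = -1×2 + 2×1 = 0; c[4] = 2×2 = 4. Result coefficients: [2, 1, 5, 0, 4] → 4z^4 + 5z^2 + z + 2

4z^4 + 5z^2 + z + 2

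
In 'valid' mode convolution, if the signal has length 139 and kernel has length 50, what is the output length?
'Valid' mode counts only positions where the kernel fully overlaps the signal: m - n + 1 = 139 - 50 + 1 = 90

90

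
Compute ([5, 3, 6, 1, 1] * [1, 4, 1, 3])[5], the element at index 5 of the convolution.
Use y[k] = Σ_i a[i]·b[k-i] at k=5. y[5] = 6×3 + 1×1 + 1×4 = 23

23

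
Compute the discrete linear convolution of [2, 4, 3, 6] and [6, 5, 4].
y[0] = 2×6 = 12; y[1] = 2×5 + 4×6 = 34; y[2] = 2×4 + 4×5 + 3×6 = 46; y[3] = 4×4 + 3×5 + 6×6 = 67; y[4] = 3×4 + 6×5 = 42; y[5] = 6×4 = 24

[12, 34, 46, 67, 42, 24]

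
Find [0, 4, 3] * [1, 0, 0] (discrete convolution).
y[0] = 0×1 = 0; y[1] = 0×0 + 4×1 = 4; y[2] = 0×0 + 4×0 + 3×1 = 3; y[3] = 4×0 + 3×0 = 0; y[4] = 3×0 = 0

[0, 4, 3, 0, 0]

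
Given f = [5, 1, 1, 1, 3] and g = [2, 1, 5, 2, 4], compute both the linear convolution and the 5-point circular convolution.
Linear: y_lin[0] = 5×2 = 10; y_lin[1] = 5×1 + 1×2 = 7; y_lin[2] = 5×5 + 1×1 + 1×2 = 28; y_lin[3] = 5×2 + 1×5 + 1×1 + 1×2 = 18; y_lin[4] = 5×4 + 1×2 + 1×5 + 1×1 + 3×2 = 34; y_lin[5] = 1×4 + 1×2 + 1×5 + 3×1 = 14; y_lin[6] = 1×4 + 1×2 + 3×5 = 21; y_lin[7] = 1×4 + 3×2 = 10; y_lin[8] = 3×4 = 12 → [10, 7, 28, 18, 34, 14, 21, 10, 12]. Circular (length 5): y[0] = 5×2 + 1×4 + 1×2 + 1×5 + 3×1 = 24; y[1] = 5×1 + 1×2 + 1×4 + 1×2 + 3×5 = 28; y[2] = 5×5 + 1×1 + 1×2 + 1×4 + 3×2 = 38; y[3] = 5×2 + 1×5 + 1×1 + 1×2 + 3×4 = 30; y[4] = 5×4 + 1×2 + 1×5 + 1×1 + 3×2 = 34 → [24, 28, 38, 30, 34]

Linear: [10, 7, 28, 18, 34, 14, 21, 10, 12], Circular: [24, 28, 38, 30, 34]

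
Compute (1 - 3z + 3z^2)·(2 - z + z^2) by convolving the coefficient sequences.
Ascending coefficients: a = [1, -3, 3], b = [2, -1, 1]. c[0] = 1×2 = 2; c[1] = 1×-1 + -3×2 = -7; c[2] = 1×1 + -3×-1 + 3×2 = 10; c[3] = -3×1 + 3×-1 = -6; c[4] = 3×1 = 3. Result coefficients: [2, -7, 10, -6, 3] → 2 - 7z + 10z^2 - 6z^3 + 3z^4

2 - 7z + 10z^2 - 6z^3 + 3z^4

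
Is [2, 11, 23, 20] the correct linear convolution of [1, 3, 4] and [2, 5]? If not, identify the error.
Recompute linear convolution of [1, 3, 4] and [2, 5]: y[0] = 1×2 = 2; y[1] = 1×5 + 3×2 = 11; y[2] = 3×5 + 4×2 = 23; y[3] = 4×5 = 20 → [2, 11, 23, 20]. Given [2, 11, 23, 20] matches, so answer: Yes

Yes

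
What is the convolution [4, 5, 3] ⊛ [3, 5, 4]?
y[0] = 4×3 = 12; y[1] = 4×5 + 5×3 = 35; y[2] = 4×4 + 5×5 + 3×3 = 50; y[3] = 5×4 + 3×5 = 35; y[4] = 3×4 = 12

[12, 35, 50, 35, 12]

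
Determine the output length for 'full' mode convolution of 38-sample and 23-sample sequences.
Linear/full convolution length: m + n - 1 = 38 + 23 - 1 = 60

60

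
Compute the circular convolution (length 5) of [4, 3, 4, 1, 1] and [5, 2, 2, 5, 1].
Use y[k] = Σ_j s[j]·t[(k-j) mod 5]. y[0] = 4×5 + 3×1 + 4×5 + 1×2 + 1×2 = 47; y[1] = 4×2 + 3×5 + 4×1 + 1×5 + 1×2 = 34; y[2] = 4×2 + 3×2 + 4×5 + 1×1 + 1×5 = 40; y[3] = 4×5 + 3×2 + 4×2 + 1×5 + 1×1 = 40; y[4] = 4×1 + 3×5 + 4×2 + 1×2 + 1×5 = 34. Result: [47, 34, 40, 40, 34]

[47, 34, 40, 40, 34]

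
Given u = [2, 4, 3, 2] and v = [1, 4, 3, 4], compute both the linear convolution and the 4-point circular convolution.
Linear: y_lin[0] = 2×1 = 2; y_lin[1] = 2×4 + 4×1 = 12; y_lin[2] = 2×3 + 4×4 + 3×1 = 25; y_lin[3] = 2×4 + 4×3 + 3×4 + 2×1 = 34; y_lin[4] = 4×4 + 3×3 + 2×4 = 33; y_lin[5] = 3×4 + 2×3 = 18; y_lin[6] = 2×4 = 8 → [2, 12, 25, 34, 33, 18, 8]. Circular (length 4): y[0] = 2×1 + 4×4 + 3×3 + 2×4 = 35; y[1] = 2×4 + 4×1 + 3×4 + 2×3 = 30; y[2] = 2×3 + 4×4 + 3×1 + 2×4 = 33; y[3] = 2×4 + 4×3 + 3×4 + 2×1 = 34 → [35, 30, 33, 34]

Linear: [2, 12, 25, 34, 33, 18, 8], Circular: [35, 30, 33, 34]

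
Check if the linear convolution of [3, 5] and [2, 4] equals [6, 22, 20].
Recompute linear convolution of [3, 5] and [2, 4]: y[0] = 3×2 = 6; y[1] = 3×4 + 5×2 = 22; y[2] = 5×4 = 20 → [6, 22, 20]. Given [6, 22, 20] matches, so answer: Yes

Yes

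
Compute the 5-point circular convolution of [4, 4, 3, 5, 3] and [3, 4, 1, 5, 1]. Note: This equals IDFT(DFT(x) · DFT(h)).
Either evaluate y[k] = Σ_j x[j]·h[(k-j) mod 5] directly, or use IDFT(DFT(x) · DFT(h)). y[0] = 4×3 + 4×1 + 3×5 + 5×1 + 3×4 = 48; y[1] = 4×4 + 4×3 + 3×1 + 5×5 + 3×1 = 59; y[2] = 4×1 + 4×4 + 3×3 + 5×1 + 3×5 = 49; y[3] = 4×5 + 4×1 + 3×4 + 5×3 + 3×1 = 54; y[4] = 4×1 + 4×5 + 3×1 + 5×4 + 3×3 = 56. Result: [48, 59, 49, 54, 56]

[48, 59, 49, 54, 56]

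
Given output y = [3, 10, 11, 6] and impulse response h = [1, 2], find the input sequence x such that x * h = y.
Deconvolve y=[3, 10, 11, 6] by h=[1, 2]. Since h[0]=1, solve forward: x[0] = y[0] / 1 = 3; x[1] = (y[1] - 3×2) / 1 = 4; x[2] = (y[2] - 4×2) / 1 = 3. So x = [3, 4, 3]. Check by forward convolution: y[0] = 3×1 = 3; y[1] = 3×2 + 4×1 = 10; y[2] = 4×2 + 3×1 = 11; y[3] = 3×2 = 6

[3, 4, 3]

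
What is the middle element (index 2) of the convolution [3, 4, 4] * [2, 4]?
Use y[k] = Σ_i a[i]·b[k-i] at k=2. y[2] = 4×4 + 4×2 = 24

24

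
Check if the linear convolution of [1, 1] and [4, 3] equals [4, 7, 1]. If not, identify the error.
Recompute linear convolution of [1, 1] and [4, 3]: y[0] = 1×4 = 4; y[1] = 1×3 + 1×4 = 7; y[2] = 1×3 = 3 → [4, 7, 3]. Compare to given [4, 7, 1]: they differ at index 2: given 1, correct 3, so answer: No

No. Error at index 2: given 1, correct 3.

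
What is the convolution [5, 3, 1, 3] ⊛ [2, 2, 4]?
y[0] = 5×2 = 10; y[1] = 5×2 + 3×2 = 16; y[2] = 5×4 + 3×2 + 1×2 = 28; y[3] = 3×4 + 1×2 + 3×2 = 20; y[4] = 1×4 + 3×2 = 10; y[5] = 3×4 = 12

[10, 16, 28, 20, 10, 12]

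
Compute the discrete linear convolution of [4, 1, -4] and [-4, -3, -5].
y[0] = 4×-4 = -16; y[1] = 4×-3 + 1×-4 = -16; y[2] = 4×-5 + 1×-3 + -4×-4 = -7; y[3] = 1×-5 + -4×-3 = 7; y[4] = -4×-5 = 20

[-16, -16, -7, 7, 20]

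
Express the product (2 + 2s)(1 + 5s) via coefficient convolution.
Ascending coefficients: a = [2, 2], b = [1, 5]. c[0] = 2×1 = 2; c[1] = 2×5 + 2×1 = 12; c[2] = 2×5 = 10. Result coefficients: [2, 12, 10] → 2 + 12s + 10s^2

2 + 12s + 10s^2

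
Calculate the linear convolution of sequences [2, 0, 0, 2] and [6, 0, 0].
y[0] = 2×6 = 12; y[1] = 2×0 + 0×6 = 0; y[2] = 2×0 + 0×0 + 0×6 = 0; y[3] = 0×0 + 0×0 + 2×6 = 12; y[4] = 0×0 + 2×0 = 0; y[5] = 2×0 = 0

[12, 0, 0, 12, 0, 0]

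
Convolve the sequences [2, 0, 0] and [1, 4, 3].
y[0] = 2×1 = 2; y[1] = 2×4 + 0×1 = 8; y[2] = 2×3 + 0×4 + 0×1 = 6; y[3] = 0×3 + 0×4 = 0; y[4] = 0×3 = 0

[2, 8, 6, 0, 0]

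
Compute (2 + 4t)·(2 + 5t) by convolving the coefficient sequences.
Ascending coefficients: a = [2, 4], b = [2, 5]. c[0] = 2×2 = 4; c[1] = 2×5 + 4×2 = 18; c[2] = 4×5 = 20. Result coefficients: [4, 18, 20] → 4 + 18t + 20t^2

4 + 18t + 20t^2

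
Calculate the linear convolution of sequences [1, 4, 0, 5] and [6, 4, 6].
y[0] = 1×6 = 6; y[1] = 1×4 + 4×6 = 28; y[2] = 1×6 + 4×4 + 0×6 = 22; y[3] = 4×6 + 0×4 + 5×6 = 54; y[4] = 0×6 + 5×4 = 20; y[5] = 5×6 = 30

[6, 28, 22, 54, 20, 30]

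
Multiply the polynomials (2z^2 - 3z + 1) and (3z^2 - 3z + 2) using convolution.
Ascending coefficients: a = [1, -3, 2], b = [2, -3, 3]. c[0] = 1×2 = 2; c[1] = 1×-3 + -3×2 = -9; c[2] = 1×3 + -3×-3 + 2×2 = 16; c[3] = -3×3 + 2×-3 = -15; c[4] = 2×3 = 6. Result coefficients: [2, -9, 16, -15, 6] → 6z^4 - 15z^3 + 16z^2 - 9z + 2

6z^4 - 15z^3 + 16z^2 - 9z + 2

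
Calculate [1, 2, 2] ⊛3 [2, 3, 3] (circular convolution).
Use y[k] = Σ_j f[j]·g[(k-j) mod 3]. y[0] = 1×2 + 2×3 + 2×3 = 14; y[1] = 1×3 + 2×2 + 2×3 = 13; y[2] = 1×3 + 2×3 + 2×2 = 13. Result: [14, 13, 13]

[14, 13, 13]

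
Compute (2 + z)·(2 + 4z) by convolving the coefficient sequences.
Ascending coefficients: a = [2, 1], b = [2, 4]. c[0] = 2×2 = 4; c[1] = 2×4 + 1×2 = 10; c[2] = 1×4 = 4. Result coefficients: [4, 10, 4] → 4 + 10z + 4z^2

4 + 10z + 4z^2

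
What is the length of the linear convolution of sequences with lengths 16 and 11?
Linear/full convolution length: m + n - 1 = 16 + 11 - 1 = 26

26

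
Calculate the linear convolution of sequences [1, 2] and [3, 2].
y[0] = 1×3 = 3; y[1] = 1×2 + 2×3 = 8; y[2] = 2×2 = 4

[3, 8, 4]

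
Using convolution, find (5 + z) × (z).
Ascending coefficients: a = [5, 1], b = [0, 1]. c[0] = 5×0 = 0; c[1] = 5×1 + 1×0 = 5; c[2] = 1×1 = 1. Result coefficients: [0, 5, 1] → 5z + z^2

5z + z^2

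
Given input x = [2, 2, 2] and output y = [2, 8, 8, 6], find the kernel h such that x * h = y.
Output length 4 = len(x) + len(h) - 1 ⇒ len(h) = 2. Solve h forward using h[k] = (y[k] - Σ_{i≥1} x[i]·h[k-i]) / x[0]: h[0] = y[0] / x[0] = 2 / 2 = 1; h[1] = (y[1] - 2×1) / x[0] = (8 - 2×1) / 2 = 3. So h = [1, 3]. Forward-check [2, 2, 2] * [1, 3]: y[0] = 2×1 = 2; y[1] = 2×3 + 2×1 = 8; y[2] = 2×3 + 2×1 = 8; y[3] = 2×3 = 6 → [2, 8, 8, 6] ✓

[1, 3]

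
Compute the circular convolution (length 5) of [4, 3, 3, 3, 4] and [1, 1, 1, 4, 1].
Use y[k] = Σ_j a[j]·b[(k-j) mod 5]. y[0] = 4×1 + 3×1 + 3×4 + 3×1 + 4×1 = 26; y[1] = 4×1 + 3×1 + 3×1 + 3×4 + 4×1 = 26; y[2] = 4×1 + 3×1 + 3×1 + 3×1 + 4×4 = 29; y[3] = 4×4 + 3×1 + 3×1 + 3×1 + 4×1 = 29; y[4] = 4×1 + 3×4 + 3×1 + 3×1 + 4×1 = 26. Result: [26, 26, 29, 29, 26]

[26, 26, 29, 29, 26]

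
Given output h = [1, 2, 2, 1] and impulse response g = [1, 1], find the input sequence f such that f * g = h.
Deconvolve h=[1, 2, 2, 1] by g=[1, 1]. Since g[0]=1, solve forward: f[0] = h[0] / 1 = 1; f[1] = (h[1] - 1×1) / 1 = 1; f[2] = (h[2] - 1×1) / 1 = 1. So f = [1, 1, 1]. Check by forward convolution: h[0] = 1×1 = 1; h[1] = 1×1 + 1×1 = 2; h[2] = 1×1 + 1×1 = 2; h[3] = 1×1 = 1

[1, 1, 1]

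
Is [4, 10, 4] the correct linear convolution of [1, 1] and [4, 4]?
Recompute linear convolution of [1, 1] and [4, 4]: y[0] = 1×4 = 4; y[1] = 1×4 + 1×4 = 8; y[2] = 1×4 = 4 → [4, 8, 4]. Compare to given [4, 10, 4]: they differ at index 1: given 10, correct 8, so answer: No

No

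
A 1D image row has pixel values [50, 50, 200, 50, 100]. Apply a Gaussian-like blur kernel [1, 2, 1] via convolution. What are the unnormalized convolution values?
Convolve image row [50, 50, 200, 50, 100] with kernel [1, 2, 1]: y[0] = 50×1 = 50; y[1] = 50×2 + 50×1 = 150; y[2] = 50×1 + 50×2 + 200×1 = 350; y[3] = 50×1 + 200×2 + 50×1 = 500; y[4] = 200×1 + 50×2 + 100×1 = 400; y[5] = 50×1 + 100×2 = 250; y[6] = 100×1 = 100 → [50, 150, 350, 500, 400, 250, 100]. Normalization factor = sum(kernel) = 4.

[50, 150, 350, 500, 400, 250, 100]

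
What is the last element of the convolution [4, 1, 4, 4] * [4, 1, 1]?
Use y[k] = Σ_i a[i]·b[k-i] at k=5. y[5] = 4×1 = 4

4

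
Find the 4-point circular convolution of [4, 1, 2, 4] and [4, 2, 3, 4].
Use y[k] = Σ_j u[j]·v[(k-j) mod 4]. y[0] = 4×4 + 1×4 + 2×3 + 4×2 = 34; y[1] = 4×2 + 1×4 + 2×4 + 4×3 = 32; y[2] = 4×3 + 1×2 + 2×4 + 4×4 = 38; y[3] = 4×4 + 1×3 + 2×2 + 4×4 = 39. Result: [34, 32, 38, 39]

[34, 32, 38, 39]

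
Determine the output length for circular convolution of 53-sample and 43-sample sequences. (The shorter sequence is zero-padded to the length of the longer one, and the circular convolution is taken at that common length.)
Circular convolution (zero-padding the shorter input) has length max(m, n) = max(53, 43) = 53

53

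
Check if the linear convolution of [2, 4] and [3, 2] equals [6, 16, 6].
Recompute linear convolution of [2, 4] and [3, 2]: y[0] = 2×3 = 6; y[1] = 2×2 + 4×3 = 16; y[2] = 4×2 = 8 → [6, 16, 8]. Compare to given [6, 16, 6]: they differ at index 2: given 6, correct 8, so answer: No

No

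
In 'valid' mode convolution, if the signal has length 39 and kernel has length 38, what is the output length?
'Valid' mode counts only positions where the kernel fully overlaps the signal: m - n + 1 = 39 - 38 + 1 = 2

2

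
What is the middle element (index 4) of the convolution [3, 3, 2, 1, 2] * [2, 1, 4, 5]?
Use y[k] = Σ_i a[i]·b[k-i] at k=4. y[4] = 3×5 + 2×4 + 1×1 + 2×2 = 28

28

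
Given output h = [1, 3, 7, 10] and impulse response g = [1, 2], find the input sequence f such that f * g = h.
Deconvolve h=[1, 3, 7, 10] by g=[1, 2]. Since g[0]=1, solve forward: f[0] = h[0] / 1 = 1; f[1] = (h[1] - 1×2) / 1 = 1; f[2] = (h[2] - 1×2) / 1 = 5. So f = [1, 1, 5]. Check by forward convolution: h[0] = 1×1 = 1; h[1] = 1×2 + 1×1 = 3; h[2] = 1×2 + 5×1 = 7; h[3] = 5×2 = 10

[1, 1, 5]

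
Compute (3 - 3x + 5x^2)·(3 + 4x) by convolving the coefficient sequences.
Ascending coefficients: a = [3, -3, 5], b = [3, 4]. c[0] = 3×3 = 9; c[1] = 3×4 + -3×3 = 3; c[2] = -3×4 + 5×3 = 3; c[3] = 5×4 = 20. Result coefficients: [9, 3, 3, 20] → 9 + 3x + 3x^2 + 20x^3

9 + 3x + 3x^2 + 20x^3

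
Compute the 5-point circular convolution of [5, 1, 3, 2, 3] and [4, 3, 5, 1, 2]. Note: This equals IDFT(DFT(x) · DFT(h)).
Either evaluate y[k] = Σ_j x[j]·h[(k-j) mod 5] directly, or use IDFT(DFT(x) · DFT(h)). y[0] = 5×4 + 1×2 + 3×1 + 2×5 + 3×3 = 44; y[1] = 5×3 + 1×4 + 3×2 + 2×1 + 3×5 = 42; y[2] = 5×5 + 1×3 + 3×4 + 2×2 + 3×1 = 47; y[3] = 5×1 + 1×5 + 3×3 + 2×4 + 3×2 = 33; y[4] = 5×2 + 1×1 + 3×5 + 2×3 + 3×4 = 44. Result: [44, 42, 47, 33, 44]

[44, 42, 47, 33, 44]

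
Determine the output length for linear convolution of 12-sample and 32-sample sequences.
Linear/full convolution length: m + n - 1 = 12 + 32 - 1 = 43

43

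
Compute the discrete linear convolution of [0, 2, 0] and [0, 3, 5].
y[0] = 0×0 = 0; y[1] = 0×3 + 2×0 = 0; y[2] = 0×5 + 2×3 + 0×0 = 6; y[3] = 2×5 + 0×3 = 10; y[4] = 0×5 = 0

[0, 0, 6, 10, 0]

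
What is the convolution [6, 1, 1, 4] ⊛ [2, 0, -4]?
y[0] = 6×2 = 12; y[1] = 6×0 + 1×2 = 2; y[2] = 6×-4 + 1×0 + 1×2 = -22; y[3] = 1×-4 + 1×0 + 4×2 = 4; y[4] = 1×-4 + 4×0 = -4; y[5] = 4×-4 = -16

[12, 2, -22, 4, -4, -16]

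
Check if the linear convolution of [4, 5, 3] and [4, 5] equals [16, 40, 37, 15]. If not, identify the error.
Recompute linear convolution of [4, 5, 3] and [4, 5]: y[0] = 4×4 = 16; y[1] = 4×5 + 5×4 = 40; y[2] = 5×5 + 3×4 = 37; y[3] = 3×5 = 15 → [16, 40, 37, 15]. Given [16, 40, 37, 15] matches, so answer: Yes

Yes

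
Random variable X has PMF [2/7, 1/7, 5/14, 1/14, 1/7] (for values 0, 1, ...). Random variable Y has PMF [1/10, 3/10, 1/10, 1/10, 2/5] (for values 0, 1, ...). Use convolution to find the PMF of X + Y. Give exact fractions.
P(X+Y=k) = Σ_i P(X=i)·P(Y=k-i) — a convolution of [2/7, 1/7, 5/14, 1/14, 1/7] and [1/10, 3/10, 1/10, 1/10, 2/5]. P(X+Y=0) = (2/7)×(1/10) = 1/35; P(X+Y=1) = (2/7)×(3/10) + (1/7)×(1/10) = 3/35 + 1/70 = 1/10; P(X+Y=2) = (2/7)×(1/10) + (1/7)×(3/10) + (5/14)×(1/10) = 1/35 + 3/70 + 1/28 = 3/28; P(X+Y=3) = (2/7)×(1/10) + (1/7)×(1/10) + (5/14)×(3/10) + (1/14)×(1/10) = 1/35 + 1/70 + 3/28 + 1/140 = 11/70; P(X+Y=4) = (2/7)×(2/5) + (1/7)×(1/10) + (5/14)×(1/10) + (1/14)×(3/10) + (1/7)×(1/10) = 4/35 + 1/70 + 1/28 + 3/140 + 1/70 = 1/5; P(X+Y=5) = (1/7)×(2/5) + (5/14)×(1/10) + (1/14)×(1/10) + (1/7)×(3/10) = 2/35 + 1/28 + 1/140 + 3/70 = 1/7; P(X+Y=6) = (5/14)×(2/5) + (1/14)×(1/10) + (1/7)×(1/10) = 1/7 + 1/140 + 1/70 = 23/140; P(X+Y=7) = (1/14)×(2/5) + (1/7)×(1/10) = 1/35 + 1/70 = 3/70; P(X+Y=8) = (1/7)×(2/5) = 2/35. PMF: [1/35, 1/10, 3/28, 11/70, 1/5, 1/7, 23/140, 3/70, 2/35] (sums to 1 ✓)

[1/35, 1/10, 3/28, 11/70, 1/5, 1/7, 23/140, 3/70, 2/35]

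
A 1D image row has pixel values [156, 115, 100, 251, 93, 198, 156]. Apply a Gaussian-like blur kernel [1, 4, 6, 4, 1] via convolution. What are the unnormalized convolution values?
Convolve image row [156, 115, 100, 251, 93, 198, 156] with kernel [1, 4, 6, 4, 1]: y[0] = 156×1 = 156; y[1] = 156×4 + 115×1 = 739; y[2] = 156×6 + 115×4 + 100×1 = 1496; y[3] = 156×4 + 115×6 + 100×4 + 251×1 = 1965; y[4] = 156×1 + 115×4 + 100×6 + 251×4 + 93×1 = 2313; y[5] = 115×1 + 100×4 + 251×6 + 93×4 + 198×1 = 2591; y[6] = 100×1 + 251×4 + 93×6 + 198×4 + 156×1 = 2610; y[7] = 251×1 + 93×4 + 198×6 + 156×4 = 2435; y[8] = 93×1 + 198×4 + 156×6 = 1821; y[9] = 198×1 + 156×4 = 822; y[10] = 156×1 = 156 → [156, 739, 1496, 1965, 2313, 2591, 2610, 2435, 1821, 822, 156]. Normalization factor = sum(kernel) = 16.

[156, 739, 1496, 1965, 2313, 2591, 2610, 2435, 1821, 822, 156]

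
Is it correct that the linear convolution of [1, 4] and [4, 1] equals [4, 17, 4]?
Recompute linear convolution of [1, 4] and [4, 1]: y[0] = 1×4 = 4; y[1] = 1×1 + 4×4 = 17; y[2] = 4×1 = 4 → [4, 17, 4]. Given [4, 17, 4] matches, so answer: Yes

Yes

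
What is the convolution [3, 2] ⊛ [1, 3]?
y[0] = 3×1 = 3; y[1] = 3×3 + 2×1 = 11; y[2] = 2×3 = 6

[3, 11, 6]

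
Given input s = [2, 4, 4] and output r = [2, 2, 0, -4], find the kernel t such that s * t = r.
Output length 4 = len(s) + len(t) - 1 ⇒ len(t) = 2. Solve t forward using t[k] = (r[k] - Σ_{i≥1} s[i]·t[k-i]) / s[0]: t[0] = r[0] / s[0] = 2 / 2 = 1; t[1] = (r[1] - 4×1) / s[0] = (2 - 4×1) / 2 = -1. So t = [1, -1]. Forward-check [2, 4, 4] * [1, -1]: r[0] = 2×1 = 2; r[1] = 2×-1 + 4×1 = 2; r[2] = 4×-1 + 4×1 = 0; r[3] = 4×-1 = -4 → [2, 2, 0, -4] ✓

[1, -1]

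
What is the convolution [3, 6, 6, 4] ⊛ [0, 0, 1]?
y[0] = 3×0 = 0; y[1] = 3×0 + 6×0 = 0; y[2] = 3×1 + 6×0 + 6×0 = 3; y[3] = 6×1 + 6×0 + 4×0 = 6; y[4] = 6×1 + 4×0 = 6; y[5] = 4×1 = 4

[0, 0, 3, 6, 6, 4]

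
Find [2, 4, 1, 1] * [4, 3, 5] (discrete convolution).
y[0] = 2×4 = 8; y[1] = 2×3 + 4×4 = 22; y[2] = 2×5 + 4×3 + 1×4 = 26; y[3] = 4×5 + 1×3 + 1×4 = 27; y[4] = 1×5 + 1×3 = 8; y[5] = 1×5 = 5

[8, 22, 26, 27, 8, 5]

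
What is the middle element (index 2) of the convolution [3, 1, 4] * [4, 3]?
Use y[k] = Σ_i a[i]·b[k-i] at k=2. y[2] = 1×3 + 4×4 = 19

19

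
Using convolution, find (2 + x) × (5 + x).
Ascending coefficients: a = [2, 1], b = [5, 1]. c[0] = 2×5 = 10; c[1] = 2×1 + 1×5 = 7; c[2] = 1×1 = 1. Result coefficients: [10, 7, 1] → 10 + 7x + x^2

10 + 7x + x^2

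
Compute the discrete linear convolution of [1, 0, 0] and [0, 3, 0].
y[0] = 1×0 = 0; y[1] = 1×3 + 0×0 = 3; y[2] = 1×0 + 0×3 + 0×0 = 0; y[3] = 0×0 + 0×3 = 0; y[4] = 0×0 = 0

[0, 3, 0, 0, 0]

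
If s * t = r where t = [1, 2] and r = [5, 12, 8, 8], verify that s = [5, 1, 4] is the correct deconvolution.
Forward-compute [5, 1, 4] * [1, 2]: r[0] = 5×1 = 5; r[1] = 5×2 + 1×1 = 11; r[2] = 1×2 + 4×1 = 6; r[3] = 4×2 = 8 → [5, 11, 6, 8]. Does not match given r = [5, 12, 8, 8].

Not verified. [5, 1, 4] * [1, 2] = [5, 11, 6, 8], which differs from [5, 12, 8, 8] at index 1.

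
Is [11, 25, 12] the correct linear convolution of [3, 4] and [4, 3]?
Recompute linear convolution of [3, 4] and [4, 3]: y[0] = 3×4 = 12; y[1] = 3×3 + 4×4 = 25; y[2] = 4×3 = 12 → [12, 25, 12]. Compare to given [11, 25, 12]: they differ at index 0: given 11, correct 12, so answer: No

No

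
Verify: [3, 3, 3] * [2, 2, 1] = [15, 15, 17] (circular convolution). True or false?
Recompute circular convolution of [3, 3, 3] and [2, 2, 1]: y[0] = 3×2 + 3×1 + 3×2 = 15; y[1] = 3×2 + 3×2 + 3×1 = 15; y[2] = 3×1 + 3×2 + 3×2 = 15 → [15, 15, 15]. Compare to given [15, 15, 17]: they differ at index 2: given 17, correct 15, so answer: No

No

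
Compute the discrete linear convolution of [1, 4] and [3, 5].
y[0] = 1×3 = 3; y[1] = 1×5 + 4×3 = 17; y[2] = 4×5 = 20

[3, 17, 20]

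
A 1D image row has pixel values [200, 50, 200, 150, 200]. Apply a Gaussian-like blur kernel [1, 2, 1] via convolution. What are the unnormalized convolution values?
Convolve image row [200, 50, 200, 150, 200] with kernel [1, 2, 1]: y[0] = 200×1 = 200; y[1] = 200×2 + 50×1 = 450; y[2] = 200×1 + 50×2 + 200×1 = 500; y[3] = 50×1 + 200×2 + 150×1 = 600; y[4] = 200×1 + 150×2 + 200×1 = 700; y[5] = 150×1 + 200×2 = 550; y[6] = 200×1 = 200 → [200, 450, 500, 600, 700, 550, 200]. Normalization factor = sum(kernel) = 4.

[200, 450, 500, 600, 700, 550, 200]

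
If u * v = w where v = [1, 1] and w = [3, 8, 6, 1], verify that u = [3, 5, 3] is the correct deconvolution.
Forward-compute [3, 5, 3] * [1, 1]: w[0] = 3×1 = 3; w[1] = 3×1 + 5×1 = 8; w[2] = 5×1 + 3×1 = 8; w[3] = 3×1 = 3 → [3, 8, 8, 3]. Does not match given w = [3, 8, 6, 1].

Not verified. [3, 5, 3] * [1, 1] = [3, 8, 8, 3], which differs from [3, 8, 6, 1] at index 2.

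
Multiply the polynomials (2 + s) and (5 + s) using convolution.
Ascending coefficients: a = [2, 1], b = [5, 1]. c[0] = 2×5 = 10; c[1] = 2×1 + 1×5 = 7; c[2] = 1×1 = 1. Result coefficients: [10, 7, 1] → 10 + 7s + s^2

10 + 7s + s^2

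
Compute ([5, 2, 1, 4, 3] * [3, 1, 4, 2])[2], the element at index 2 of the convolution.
Use y[k] = Σ_i a[i]·b[k-i] at k=2. y[2] = 5×4 + 2×1 + 1×3 = 25

25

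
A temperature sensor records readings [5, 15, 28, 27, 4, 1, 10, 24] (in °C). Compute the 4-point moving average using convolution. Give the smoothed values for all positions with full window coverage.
4-point moving average kernel = [1, 1, 1, 1]. Apply in 'valid' mode (full window coverage): avg[0] = (5 + 15 + 28 + 27) / 4 = 18.75; avg[1] = (15 + 28 + 27 + 4) / 4 = 18.5; avg[2] = (28 + 27 + 4 + 1) / 4 = 15.0; avg[3] = (27 + 4 + 1 + 10) / 4 = 10.5; avg[4] = (4 + 1 + 10 + 24) / 4 = 9.75. Smoothed values: [18.75, 18.5, 15.0, 10.5, 9.75]

[18.75, 18.5, 15.0, 10.5, 9.75]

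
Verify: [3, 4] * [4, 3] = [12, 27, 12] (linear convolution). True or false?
Recompute linear convolution of [3, 4] and [4, 3]: y[0] = 3×4 = 12; y[1] = 3×3 + 4×4 = 25; y[2] = 4×3 = 12 → [12, 25, 12]. Compare to given [12, 27, 12]: they differ at index 1: given 27, correct 25, so answer: No

No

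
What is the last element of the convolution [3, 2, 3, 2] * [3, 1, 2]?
Use y[k] = Σ_i a[i]·b[k-i] at k=5. y[5] = 2×2 = 4

4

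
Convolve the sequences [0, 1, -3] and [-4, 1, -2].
y[0] = 0×-4 = 0; y[1] = 0×1 + 1×-4 = -4; y[2] = 0×-2 + 1×1 + -3×-4 = 13; y[3] = 1×-2 + -3×1 = -5; y[4] = -3×-2 = 6

[0, -4, 13, -5, 6]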